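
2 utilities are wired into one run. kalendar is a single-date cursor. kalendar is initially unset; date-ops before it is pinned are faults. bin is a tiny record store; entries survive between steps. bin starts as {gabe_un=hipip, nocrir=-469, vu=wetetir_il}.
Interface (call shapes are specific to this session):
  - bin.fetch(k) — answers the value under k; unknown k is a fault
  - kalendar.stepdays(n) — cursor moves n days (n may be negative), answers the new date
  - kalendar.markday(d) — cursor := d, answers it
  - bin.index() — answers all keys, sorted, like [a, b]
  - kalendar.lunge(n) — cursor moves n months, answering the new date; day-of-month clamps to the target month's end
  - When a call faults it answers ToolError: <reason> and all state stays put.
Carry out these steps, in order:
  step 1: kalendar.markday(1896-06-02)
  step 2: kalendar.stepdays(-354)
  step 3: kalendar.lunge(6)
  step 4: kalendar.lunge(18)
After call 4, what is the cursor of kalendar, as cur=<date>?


I try markday using d: 1896-06-02, which returns 1896-06-02.
Now I run stepdays using n: -354: 1895-06-14.
Now I run lunge using n: 6, yielding 1895-12-14.
Calling lunge using n: 18, and observe 1897-06-14.

Answer: cur=1897-06-14


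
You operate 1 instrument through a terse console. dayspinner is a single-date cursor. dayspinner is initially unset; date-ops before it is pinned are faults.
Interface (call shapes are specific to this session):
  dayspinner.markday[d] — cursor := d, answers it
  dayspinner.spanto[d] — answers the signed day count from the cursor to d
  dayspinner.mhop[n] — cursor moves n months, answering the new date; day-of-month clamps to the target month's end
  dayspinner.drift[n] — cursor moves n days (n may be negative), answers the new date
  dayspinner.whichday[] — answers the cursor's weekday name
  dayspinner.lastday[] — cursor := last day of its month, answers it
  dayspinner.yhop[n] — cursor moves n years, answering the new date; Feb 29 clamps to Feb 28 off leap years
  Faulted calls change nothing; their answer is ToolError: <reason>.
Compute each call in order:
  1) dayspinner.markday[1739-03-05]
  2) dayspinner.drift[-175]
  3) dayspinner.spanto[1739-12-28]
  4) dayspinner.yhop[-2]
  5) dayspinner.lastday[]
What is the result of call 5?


Answer: 1736-09-30

Derivation:
>> markday(1739-03-05)
<< 1739-03-05
>> drift(-175)
<< 1738-09-11
>> spanto(1739-12-28)
<< 473
>> yhop(-2)
<< 1736-09-11
>> lastday()
<< 1736-09-30


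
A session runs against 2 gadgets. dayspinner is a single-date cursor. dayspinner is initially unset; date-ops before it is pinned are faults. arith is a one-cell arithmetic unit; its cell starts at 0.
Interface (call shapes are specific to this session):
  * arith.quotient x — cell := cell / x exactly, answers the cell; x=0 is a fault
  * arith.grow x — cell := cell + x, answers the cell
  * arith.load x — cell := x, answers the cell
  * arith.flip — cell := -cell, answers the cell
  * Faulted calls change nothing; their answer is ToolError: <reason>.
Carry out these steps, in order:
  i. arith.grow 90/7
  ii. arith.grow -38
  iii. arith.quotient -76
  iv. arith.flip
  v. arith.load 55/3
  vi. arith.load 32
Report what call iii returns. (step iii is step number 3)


Act: grow[x→90/7]
Obs: 90/7
Act: grow[x→-38]
Obs: -176/7
Act: quotient[x→-76]
Obs: 44/133
Act: flip[]
Obs: -44/133
Act: load[x→55/3]
Obs: 55/3
Act: load[x→32]
Obs: 32

Answer: 44/133


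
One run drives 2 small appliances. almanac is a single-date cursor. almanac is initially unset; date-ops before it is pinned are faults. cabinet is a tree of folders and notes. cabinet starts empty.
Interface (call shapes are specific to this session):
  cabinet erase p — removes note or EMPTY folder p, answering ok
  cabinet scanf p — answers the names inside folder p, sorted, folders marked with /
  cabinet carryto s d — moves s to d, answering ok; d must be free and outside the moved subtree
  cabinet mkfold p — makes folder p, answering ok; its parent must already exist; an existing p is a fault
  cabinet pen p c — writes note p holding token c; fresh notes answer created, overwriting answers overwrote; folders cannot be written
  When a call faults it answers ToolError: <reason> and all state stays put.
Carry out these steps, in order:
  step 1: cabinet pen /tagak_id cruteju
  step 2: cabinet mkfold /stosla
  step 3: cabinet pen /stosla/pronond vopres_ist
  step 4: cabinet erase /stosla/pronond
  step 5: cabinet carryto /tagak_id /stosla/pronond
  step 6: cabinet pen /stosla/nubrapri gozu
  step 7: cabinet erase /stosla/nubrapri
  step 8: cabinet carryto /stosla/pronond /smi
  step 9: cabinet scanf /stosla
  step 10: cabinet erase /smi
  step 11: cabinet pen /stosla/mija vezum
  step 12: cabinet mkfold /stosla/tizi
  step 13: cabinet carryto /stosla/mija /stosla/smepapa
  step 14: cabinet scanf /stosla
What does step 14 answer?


Calling cabinet pen passing p=/tagak_id, c=cruteju, yielding created.
Next I call cabinet mkfold passing p=/stosla, — result: ok.
Using cabinet pen passing p=/stosla/pronond, c=vopres_ist, — result: created.
Now I run cabinet erase passing p=/stosla/pronond, and see ok.
Now I run cabinet carryto passing s=/tagak_id, d=/stosla/pronond: ok.
I use cabinet pen passing p=/stosla/nubrapri, c=gozu, yielding created.
Then cabinet erase passing p=/stosla/nubrapri, and get ok.
I invoke cabinet carryto passing s=/stosla/pronond, d=/smi, yielding ok.
I invoke cabinet scanf passing p=/stosla, and get [].
I run cabinet erase passing p=/smi: ok.
Using cabinet pen passing p=/stosla/mija, c=vezum, and get created.
I try cabinet mkfold passing p=/stosla/tizi: ok.
I run cabinet carryto passing s=/stosla/mija, d=/stosla/smepapa, — result: ok.
I use cabinet scanf passing p=/stosla, yielding [smepapa, tizi/].

Answer: [smepapa, tizi/]


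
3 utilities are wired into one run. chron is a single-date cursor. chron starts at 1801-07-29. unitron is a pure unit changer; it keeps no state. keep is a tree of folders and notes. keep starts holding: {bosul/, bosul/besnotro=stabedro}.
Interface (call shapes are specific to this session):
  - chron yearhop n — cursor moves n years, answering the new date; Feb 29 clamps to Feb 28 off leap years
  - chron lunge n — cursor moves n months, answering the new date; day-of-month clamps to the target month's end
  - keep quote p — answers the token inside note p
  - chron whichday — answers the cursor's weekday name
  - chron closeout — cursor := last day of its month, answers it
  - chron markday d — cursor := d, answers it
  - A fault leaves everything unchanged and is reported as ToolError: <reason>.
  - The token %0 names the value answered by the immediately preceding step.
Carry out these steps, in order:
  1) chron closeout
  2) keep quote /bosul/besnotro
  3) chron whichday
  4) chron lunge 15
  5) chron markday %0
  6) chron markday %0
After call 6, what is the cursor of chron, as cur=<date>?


Answer: cur=1802-10-31

Derivation:
CALL chron closeout[]
RET  1801-07-31
CALL keep quote[p=/bosul/besnotro]
RET  stabedro
CALL chron whichday[]
RET  Friday
CALL chron lunge[n=15]
RET  1802-10-31
CALL chron markday[d=%0]
RET  1802-10-31
CALL chron markday[d=%0]
RET  1802-10-31


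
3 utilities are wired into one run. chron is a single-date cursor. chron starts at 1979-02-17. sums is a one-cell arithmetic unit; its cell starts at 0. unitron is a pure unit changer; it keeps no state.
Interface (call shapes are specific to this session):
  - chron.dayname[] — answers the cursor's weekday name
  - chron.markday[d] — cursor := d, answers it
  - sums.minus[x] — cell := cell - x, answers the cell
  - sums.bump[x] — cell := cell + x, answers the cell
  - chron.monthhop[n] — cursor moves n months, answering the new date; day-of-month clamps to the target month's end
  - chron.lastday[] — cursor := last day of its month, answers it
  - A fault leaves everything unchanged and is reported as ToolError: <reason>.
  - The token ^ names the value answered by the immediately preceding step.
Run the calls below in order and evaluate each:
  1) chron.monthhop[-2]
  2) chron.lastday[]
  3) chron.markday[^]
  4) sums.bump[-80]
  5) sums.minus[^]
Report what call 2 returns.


Answer: 1978-12-31

Derivation:
==> monthhop(n: -2)
<== 1978-12-17
==> lastday()
<== 1978-12-31
==> markday(d: ^)
<== 1978-12-31
==> bump(x: -80)
<== -80
==> minus(x: ^)
<== 0


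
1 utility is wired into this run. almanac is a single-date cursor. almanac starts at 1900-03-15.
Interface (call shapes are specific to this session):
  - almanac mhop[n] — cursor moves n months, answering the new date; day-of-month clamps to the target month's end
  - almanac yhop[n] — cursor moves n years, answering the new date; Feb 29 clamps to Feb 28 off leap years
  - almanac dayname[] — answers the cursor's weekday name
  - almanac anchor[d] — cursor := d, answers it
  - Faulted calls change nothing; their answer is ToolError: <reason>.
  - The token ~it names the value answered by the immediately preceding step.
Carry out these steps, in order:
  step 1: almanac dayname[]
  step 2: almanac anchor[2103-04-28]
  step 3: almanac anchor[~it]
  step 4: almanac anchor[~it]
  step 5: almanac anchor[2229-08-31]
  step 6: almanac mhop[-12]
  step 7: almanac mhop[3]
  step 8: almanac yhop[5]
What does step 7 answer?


Answer: 2228-11-30

Derivation:
-> almanac dayname()
<- Thursday
-> almanac anchor(d: 2103-04-28)
<- 2103-04-28
-> almanac anchor(d: ~it)
<- 2103-04-28
-> almanac anchor(d: ~it)
<- 2103-04-28
-> almanac anchor(d: 2229-08-31)
<- 2229-08-31
-> almanac mhop(n: -12)
<- 2228-08-31
-> almanac mhop(n: 3)
<- 2228-11-30
-> almanac yhop(n: 5)
<- 2233-11-30


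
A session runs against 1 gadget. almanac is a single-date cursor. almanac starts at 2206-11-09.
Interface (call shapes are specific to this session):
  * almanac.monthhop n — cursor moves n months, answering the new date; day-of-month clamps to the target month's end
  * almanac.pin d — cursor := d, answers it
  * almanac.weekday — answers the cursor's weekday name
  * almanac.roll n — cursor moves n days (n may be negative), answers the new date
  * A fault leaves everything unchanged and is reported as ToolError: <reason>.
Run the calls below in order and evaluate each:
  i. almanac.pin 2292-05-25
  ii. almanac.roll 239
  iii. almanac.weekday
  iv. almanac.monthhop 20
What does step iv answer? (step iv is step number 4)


Step: almanac.pin[d→2292-05-25]
Result: 2292-05-25
Step: almanac.roll[n→239]
Result: 2293-01-19
Step: almanac.weekday[]
Result: Thursday
Step: almanac.monthhop[n→20]
Result: 2294-09-19

Answer: 2294-09-19


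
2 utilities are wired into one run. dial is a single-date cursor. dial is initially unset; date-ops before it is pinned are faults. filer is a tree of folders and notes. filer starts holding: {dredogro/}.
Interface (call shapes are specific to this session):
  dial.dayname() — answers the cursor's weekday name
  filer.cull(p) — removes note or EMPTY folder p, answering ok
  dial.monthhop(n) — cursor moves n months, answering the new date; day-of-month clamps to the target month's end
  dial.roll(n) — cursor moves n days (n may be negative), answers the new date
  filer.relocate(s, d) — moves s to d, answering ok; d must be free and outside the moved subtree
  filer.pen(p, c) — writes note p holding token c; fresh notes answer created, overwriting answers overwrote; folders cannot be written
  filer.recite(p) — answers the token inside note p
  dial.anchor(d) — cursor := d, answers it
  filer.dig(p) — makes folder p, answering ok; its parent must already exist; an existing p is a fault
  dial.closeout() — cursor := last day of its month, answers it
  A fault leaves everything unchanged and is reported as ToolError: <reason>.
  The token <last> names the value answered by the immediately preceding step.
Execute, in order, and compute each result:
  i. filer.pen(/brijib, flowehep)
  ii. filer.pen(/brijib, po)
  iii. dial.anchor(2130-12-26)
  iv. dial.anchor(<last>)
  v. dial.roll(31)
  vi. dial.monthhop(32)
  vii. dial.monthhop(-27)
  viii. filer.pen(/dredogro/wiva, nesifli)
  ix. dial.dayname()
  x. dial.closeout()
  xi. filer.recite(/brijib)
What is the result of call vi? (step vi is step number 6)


Answer: 2133-09-26

Derivation:
% filer.pen /brijib flowehep
[out] created
% filer.pen /brijib po
[out] overwrote
% dial.anchor 2130-12-26
[out] 2130-12-26
% dial.anchor <last>
[out] 2130-12-26
% dial.roll 31
[out] 2131-01-26
% dial.monthhop 32
[out] 2133-09-26
% dial.monthhop -27
[out] 2131-06-26
% filer.pen /dredogro/wiva nesifli
[out] created
% dial.dayname
[out] Tuesday
% dial.closeout
[out] 2131-06-30
% filer.recite /brijib
[out] po


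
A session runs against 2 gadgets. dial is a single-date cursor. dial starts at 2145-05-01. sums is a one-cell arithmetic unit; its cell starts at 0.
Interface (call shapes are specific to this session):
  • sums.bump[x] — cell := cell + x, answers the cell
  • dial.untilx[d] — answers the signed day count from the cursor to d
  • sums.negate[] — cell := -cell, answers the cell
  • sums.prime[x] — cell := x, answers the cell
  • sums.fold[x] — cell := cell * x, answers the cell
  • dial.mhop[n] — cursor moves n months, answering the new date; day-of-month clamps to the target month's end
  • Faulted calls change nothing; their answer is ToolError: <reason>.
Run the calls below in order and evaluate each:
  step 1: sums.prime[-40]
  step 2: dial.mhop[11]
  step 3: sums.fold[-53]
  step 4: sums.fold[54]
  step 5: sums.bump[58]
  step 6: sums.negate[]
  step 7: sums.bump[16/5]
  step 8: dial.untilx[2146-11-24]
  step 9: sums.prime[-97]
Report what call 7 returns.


CALL sums.prime[x→-40]
RET  -40
CALL dial.mhop[n→11]
RET  2146-04-01
CALL sums.fold[x→-53]
RET  2120
CALL sums.fold[x→54]
RET  114480
CALL sums.bump[x→58]
RET  114538
CALL sums.negate[]
RET  -114538
CALL sums.bump[x→16/5]
RET  -572674/5
CALL dial.untilx[d→2146-11-24]
RET  237
CALL sums.prime[x→-97]
RET  -97

Answer: -572674/5


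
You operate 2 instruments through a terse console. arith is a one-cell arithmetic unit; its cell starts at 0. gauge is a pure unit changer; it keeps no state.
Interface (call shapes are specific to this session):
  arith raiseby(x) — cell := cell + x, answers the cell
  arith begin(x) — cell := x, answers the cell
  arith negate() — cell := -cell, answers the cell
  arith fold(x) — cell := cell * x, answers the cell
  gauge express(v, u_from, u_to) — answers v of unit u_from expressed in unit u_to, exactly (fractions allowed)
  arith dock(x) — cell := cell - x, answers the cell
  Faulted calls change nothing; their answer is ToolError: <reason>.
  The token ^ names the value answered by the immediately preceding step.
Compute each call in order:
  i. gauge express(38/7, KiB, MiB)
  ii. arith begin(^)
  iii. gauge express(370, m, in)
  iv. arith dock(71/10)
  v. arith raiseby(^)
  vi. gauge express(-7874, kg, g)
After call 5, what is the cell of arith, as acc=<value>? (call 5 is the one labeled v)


Answer: acc=-127137/8960

Derivation:
CALL gauge express[v='38/7'; u_from='KiB'; u_to='MiB']
RET  19/3584
CALL arith begin[x='^']
RET  19/3584
CALL gauge express[v='370'; u_from='m'; u_to='in']
RET  1850000/127
CALL arith dock[x='71/10']
RET  -127137/17920
CALL arith raiseby[x='^']
RET  -127137/8960
CALL gauge express[v='-7874'; u_from='kg'; u_to='g']
RET  -7874000


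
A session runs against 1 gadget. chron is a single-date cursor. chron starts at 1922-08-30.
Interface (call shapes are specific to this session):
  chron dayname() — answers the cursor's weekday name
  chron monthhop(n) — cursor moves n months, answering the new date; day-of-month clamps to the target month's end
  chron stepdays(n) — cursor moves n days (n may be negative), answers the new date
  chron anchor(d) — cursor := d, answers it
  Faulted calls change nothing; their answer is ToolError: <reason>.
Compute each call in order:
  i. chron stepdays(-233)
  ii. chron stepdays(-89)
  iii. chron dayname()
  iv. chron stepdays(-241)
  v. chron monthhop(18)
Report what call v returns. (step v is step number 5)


Answer: 1922-08-13

Derivation:
>> chron stepdays(n='-233')
<< 1922-01-09
>> chron stepdays(n='-89')
<< 1921-10-12
>> chron dayname()
<< Wednesday
>> chron stepdays(n='-241')
<< 1921-02-13
>> chron monthhop(n='18')
<< 1922-08-13


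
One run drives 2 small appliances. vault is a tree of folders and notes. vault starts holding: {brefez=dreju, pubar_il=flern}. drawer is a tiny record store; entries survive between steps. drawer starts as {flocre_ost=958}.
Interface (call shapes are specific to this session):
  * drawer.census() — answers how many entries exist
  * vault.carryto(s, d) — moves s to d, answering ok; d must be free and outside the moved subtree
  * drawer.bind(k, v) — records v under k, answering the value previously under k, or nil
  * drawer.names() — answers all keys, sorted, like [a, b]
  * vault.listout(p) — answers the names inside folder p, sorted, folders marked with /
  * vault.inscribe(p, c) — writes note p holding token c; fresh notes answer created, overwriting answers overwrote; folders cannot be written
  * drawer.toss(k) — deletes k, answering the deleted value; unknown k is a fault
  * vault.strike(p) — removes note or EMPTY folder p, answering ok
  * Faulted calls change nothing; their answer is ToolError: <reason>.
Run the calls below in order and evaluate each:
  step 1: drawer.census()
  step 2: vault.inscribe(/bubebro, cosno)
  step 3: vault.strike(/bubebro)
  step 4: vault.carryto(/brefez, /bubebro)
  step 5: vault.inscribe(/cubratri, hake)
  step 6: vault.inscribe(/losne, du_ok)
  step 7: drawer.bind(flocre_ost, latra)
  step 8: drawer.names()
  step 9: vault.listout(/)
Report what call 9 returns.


Invoking drawer.census, — result: 1.
I invoke vault.inscribe using /bubebro, cosno, and see created.
Next I call vault.strike using /bubebro, yielding ok.
I invoke vault.carryto using /brefez, /bubebro, yielding ok.
Calling vault.inscribe using /cubratri, hake, giving created.
I call vault.inscribe using /losne, du_ok, → created.
I use drawer.bind using flocre_ost, latra: 958.
Calling drawer.names, — result: [flocre_ost].
Next I call vault.listout using /: [bubebro, cubratri, losne, pubar_il].

Answer: [bubebro, cubratri, losne, pubar_il]


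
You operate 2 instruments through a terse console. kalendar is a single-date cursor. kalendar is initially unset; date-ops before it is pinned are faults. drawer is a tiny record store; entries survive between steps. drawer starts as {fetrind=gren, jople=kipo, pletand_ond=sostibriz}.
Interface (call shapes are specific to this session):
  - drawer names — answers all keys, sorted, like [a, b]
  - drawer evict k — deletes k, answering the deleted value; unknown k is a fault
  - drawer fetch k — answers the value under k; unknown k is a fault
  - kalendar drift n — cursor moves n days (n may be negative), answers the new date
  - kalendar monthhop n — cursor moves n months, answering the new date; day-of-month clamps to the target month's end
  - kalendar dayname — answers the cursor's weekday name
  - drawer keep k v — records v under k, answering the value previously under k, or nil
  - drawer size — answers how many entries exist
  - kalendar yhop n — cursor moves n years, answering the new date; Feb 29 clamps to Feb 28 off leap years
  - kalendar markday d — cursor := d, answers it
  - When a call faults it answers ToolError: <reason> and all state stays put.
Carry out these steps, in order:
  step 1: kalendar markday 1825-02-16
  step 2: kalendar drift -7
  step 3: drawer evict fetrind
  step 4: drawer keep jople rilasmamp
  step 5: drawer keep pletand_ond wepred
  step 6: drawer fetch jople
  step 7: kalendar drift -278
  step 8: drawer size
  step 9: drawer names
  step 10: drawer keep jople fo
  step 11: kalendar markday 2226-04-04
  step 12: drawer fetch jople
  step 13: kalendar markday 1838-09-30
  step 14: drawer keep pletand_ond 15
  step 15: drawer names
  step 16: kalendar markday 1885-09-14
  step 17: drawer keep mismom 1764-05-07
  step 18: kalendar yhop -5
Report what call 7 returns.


Answer: 1824-05-07

Derivation:
$ kalendar markday d→1825-02-16
[out] 1825-02-16
$ kalendar drift n→-7
[out] 1825-02-09
$ drawer evict k→fetrind
[out] gren
$ drawer keep k→jople v→rilasmamp
[out] kipo
$ drawer keep k→pletand_ond v→wepred
[out] sostibriz
$ drawer fetch k→jople
[out] rilasmamp
$ kalendar drift n→-278
[out] 1824-05-07
$ drawer size
[out] 2
$ drawer names
[out] [jople, pletand_ond]
$ drawer keep k→jople v→fo
[out] rilasmamp
$ kalendar markday d→2226-04-04
[out] 2226-04-04
$ drawer fetch k→jople
[out] fo
$ kalendar markday d→1838-09-30
[out] 1838-09-30
$ drawer keep k→pletand_ond v→15
[out] wepred
$ drawer names
[out] [jople, pletand_ond]
$ kalendar markday d→1885-09-14
[out] 1885-09-14
$ drawer keep k→mismom v→1764-05-07
[out] nil
$ kalendar yhop n→-5
[out] 1880-09-14


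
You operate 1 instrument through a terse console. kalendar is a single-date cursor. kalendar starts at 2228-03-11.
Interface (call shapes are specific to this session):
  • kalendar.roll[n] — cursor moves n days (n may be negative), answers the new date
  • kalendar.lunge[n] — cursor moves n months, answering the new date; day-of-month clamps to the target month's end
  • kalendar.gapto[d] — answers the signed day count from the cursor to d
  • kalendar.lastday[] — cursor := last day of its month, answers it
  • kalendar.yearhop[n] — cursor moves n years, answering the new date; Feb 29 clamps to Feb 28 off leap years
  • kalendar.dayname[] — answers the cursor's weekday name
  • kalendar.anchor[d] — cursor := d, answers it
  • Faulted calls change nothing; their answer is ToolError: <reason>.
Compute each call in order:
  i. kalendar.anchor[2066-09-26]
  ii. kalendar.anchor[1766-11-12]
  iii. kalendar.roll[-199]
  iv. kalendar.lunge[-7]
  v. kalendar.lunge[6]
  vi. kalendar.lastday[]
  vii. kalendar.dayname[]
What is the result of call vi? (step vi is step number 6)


>>> kalendar.anchor 2066-09-26
[out] 2066-09-26
>>> kalendar.anchor 1766-11-12
[out] 1766-11-12
>>> kalendar.roll -199
[out] 1766-04-27
>>> kalendar.lunge -7
[out] 1765-09-27
>>> kalendar.lunge 6
[out] 1766-03-27
>>> kalendar.lastday
[out] 1766-03-31
>>> kalendar.dayname
[out] Monday

Answer: 1766-03-31


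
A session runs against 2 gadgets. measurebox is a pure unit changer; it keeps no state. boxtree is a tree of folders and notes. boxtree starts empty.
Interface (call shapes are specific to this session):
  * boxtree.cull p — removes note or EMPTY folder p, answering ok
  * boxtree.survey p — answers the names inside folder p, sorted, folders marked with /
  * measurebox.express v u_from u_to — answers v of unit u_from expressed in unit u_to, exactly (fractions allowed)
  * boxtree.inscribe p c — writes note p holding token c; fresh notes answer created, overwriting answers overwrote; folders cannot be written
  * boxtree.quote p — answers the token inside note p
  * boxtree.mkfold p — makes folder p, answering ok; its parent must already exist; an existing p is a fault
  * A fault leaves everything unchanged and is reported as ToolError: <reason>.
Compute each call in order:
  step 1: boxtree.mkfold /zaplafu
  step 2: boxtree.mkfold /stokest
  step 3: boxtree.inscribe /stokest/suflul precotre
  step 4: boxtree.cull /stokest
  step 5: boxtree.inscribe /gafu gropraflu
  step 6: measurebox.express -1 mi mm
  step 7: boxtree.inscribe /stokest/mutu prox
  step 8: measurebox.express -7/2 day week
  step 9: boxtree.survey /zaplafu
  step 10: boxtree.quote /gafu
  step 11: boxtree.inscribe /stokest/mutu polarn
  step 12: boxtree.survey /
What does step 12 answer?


! 1. boxtree.mkfold(p: /zaplafu) : ok
! 2. boxtree.mkfold(p: /stokest) : ok
! 3. boxtree.inscribe(p: /stokest/suflul, c: precotre) : created
! 4. boxtree.cull(p: /stokest) : ToolError: not empty
! 5. boxtree.inscribe(p: /gafu, c: gropraflu) : created
! 6. measurebox.express(v: -1, u_from: mi, u_to: mm) : -1609344
! 7. boxtree.inscribe(p: /stokest/mutu, c: prox) : created
! 8. measurebox.express(v: -7/2, u_from: day, u_to: week) : -1/2
! 9. boxtree.survey(p: /zaplafu) : []
! 10. boxtree.quote(p: /gafu) : gropraflu
! 11. boxtree.inscribe(p: /stokest/mutu, c: polarn) : overwrote
! 12. boxtree.survey(p: /) : [gafu, stokest/, zaplafu/]

Answer: [gafu, stokest/, zaplafu/]


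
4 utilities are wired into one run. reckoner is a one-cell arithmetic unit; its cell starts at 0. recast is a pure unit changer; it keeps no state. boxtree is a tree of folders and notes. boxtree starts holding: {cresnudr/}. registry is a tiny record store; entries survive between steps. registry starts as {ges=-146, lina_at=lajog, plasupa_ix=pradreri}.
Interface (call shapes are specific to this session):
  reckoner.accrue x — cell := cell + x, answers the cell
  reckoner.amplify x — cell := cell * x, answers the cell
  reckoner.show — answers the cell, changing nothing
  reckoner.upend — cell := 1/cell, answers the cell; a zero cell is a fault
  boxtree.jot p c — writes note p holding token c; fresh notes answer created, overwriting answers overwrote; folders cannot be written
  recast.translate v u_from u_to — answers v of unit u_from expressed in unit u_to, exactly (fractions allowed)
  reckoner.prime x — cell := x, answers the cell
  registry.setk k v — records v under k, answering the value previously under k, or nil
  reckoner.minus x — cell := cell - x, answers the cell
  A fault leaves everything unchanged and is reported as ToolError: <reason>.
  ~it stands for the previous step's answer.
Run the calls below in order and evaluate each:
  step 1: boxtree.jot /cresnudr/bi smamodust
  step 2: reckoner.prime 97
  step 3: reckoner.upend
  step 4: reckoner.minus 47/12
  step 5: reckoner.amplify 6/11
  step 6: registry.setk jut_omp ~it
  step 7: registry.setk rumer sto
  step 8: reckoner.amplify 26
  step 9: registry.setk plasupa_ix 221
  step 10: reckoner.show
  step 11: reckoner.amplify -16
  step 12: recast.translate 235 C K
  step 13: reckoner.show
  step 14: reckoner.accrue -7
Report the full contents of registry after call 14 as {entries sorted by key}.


Then boxtree.jot passing p→/cresnudr/bi, c→smamodust, and observe created.
Invoking reckoner.prime passing x→97, — result: 97.
Next I call reckoner.upend, which returns 1/97.
I invoke reckoner.minus passing x→47/12, — result: -4547/1164.
I invoke reckoner.amplify passing x→6/11, → -4547/2134.
Calling registry.setk passing k→jut_omp, v→~it, giving nil.
I try registry.setk passing k→rumer, v→sto, which returns nil.
Using reckoner.amplify passing x→26, yielding -59111/1067.
Calling registry.setk passing k→plasupa_ix, v→221, giving pradreri.
I run reckoner.show(), giving -59111/1067.
Next I call reckoner.amplify passing x→-16, — result: 945776/1067.
I run recast.translate passing v→235, u_from→C, u_to→K: 10163/20.
Now I run reckoner.show, and observe 945776/1067.
I call reckoner.accrue passing x→-7, and see 938307/1067.

Answer: {ges=-146, jut_omp=-4547/2134, lina_at=lajog, plasupa_ix=221, rumer=sto}


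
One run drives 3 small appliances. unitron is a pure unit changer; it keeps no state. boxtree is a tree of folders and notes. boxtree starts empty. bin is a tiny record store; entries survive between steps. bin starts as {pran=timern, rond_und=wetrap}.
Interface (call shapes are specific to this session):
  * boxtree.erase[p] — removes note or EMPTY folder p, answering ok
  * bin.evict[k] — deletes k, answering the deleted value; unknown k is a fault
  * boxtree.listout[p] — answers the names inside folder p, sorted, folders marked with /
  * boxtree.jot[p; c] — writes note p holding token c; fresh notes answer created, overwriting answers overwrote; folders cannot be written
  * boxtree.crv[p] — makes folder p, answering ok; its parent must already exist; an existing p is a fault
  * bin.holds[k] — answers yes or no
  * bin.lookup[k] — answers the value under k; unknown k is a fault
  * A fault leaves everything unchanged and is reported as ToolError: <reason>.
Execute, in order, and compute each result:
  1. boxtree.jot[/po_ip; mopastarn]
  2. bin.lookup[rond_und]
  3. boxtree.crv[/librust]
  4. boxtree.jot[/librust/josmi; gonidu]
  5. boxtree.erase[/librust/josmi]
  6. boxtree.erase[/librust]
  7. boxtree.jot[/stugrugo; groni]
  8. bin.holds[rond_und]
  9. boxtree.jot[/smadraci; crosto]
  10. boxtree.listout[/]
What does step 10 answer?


Answer: [po_ip, smadraci, stugrugo]

Derivation:
-> boxtree.jot(p=/po_ip, c=mopastarn)
<- created
-> bin.lookup(k=rond_und)
<- wetrap
-> boxtree.crv(p=/librust)
<- ok
-> boxtree.jot(p=/librust/josmi, c=gonidu)
<- created
-> boxtree.erase(p=/librust/josmi)
<- ok
-> boxtree.erase(p=/librust)
<- ok
-> boxtree.jot(p=/stugrugo, c=groni)
<- created
-> bin.holds(k=rond_und)
<- yes
-> boxtree.jot(p=/smadraci, c=crosto)
<- created
-> boxtree.listout(p=/)
<- [po_ip, smadraci, stugrugo]


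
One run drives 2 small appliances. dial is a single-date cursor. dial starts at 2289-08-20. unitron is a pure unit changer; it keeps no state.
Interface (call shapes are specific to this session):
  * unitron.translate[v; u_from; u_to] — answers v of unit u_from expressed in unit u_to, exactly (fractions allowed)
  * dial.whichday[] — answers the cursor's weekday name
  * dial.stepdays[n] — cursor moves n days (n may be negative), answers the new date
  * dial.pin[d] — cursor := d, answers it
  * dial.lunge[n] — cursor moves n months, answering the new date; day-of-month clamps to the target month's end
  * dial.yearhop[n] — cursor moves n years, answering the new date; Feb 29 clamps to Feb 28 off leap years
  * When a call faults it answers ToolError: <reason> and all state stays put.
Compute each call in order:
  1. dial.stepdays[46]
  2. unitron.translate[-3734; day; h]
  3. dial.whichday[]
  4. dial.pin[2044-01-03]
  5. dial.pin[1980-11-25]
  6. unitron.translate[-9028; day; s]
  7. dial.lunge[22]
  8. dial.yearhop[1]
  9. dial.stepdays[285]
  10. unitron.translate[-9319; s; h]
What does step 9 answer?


Answer: 1984-07-06

Derivation:
[in] stepdays n→46
  2289-10-05
[in] translate v→-3734 u_from→day u_to→h
  -89616
[in] whichday
  Saturday
[in] pin d→2044-01-03
  2044-01-03
[in] pin d→1980-11-25
  1980-11-25
[in] translate v→-9028 u_from→day u_to→s
  -780019200
[in] lunge n→22
  1982-09-25
[in] yearhop n→1
  1983-09-25
[in] stepdays n→285
  1984-07-06
[in] translate v→-9319 u_from→s u_to→h
  -9319/3600


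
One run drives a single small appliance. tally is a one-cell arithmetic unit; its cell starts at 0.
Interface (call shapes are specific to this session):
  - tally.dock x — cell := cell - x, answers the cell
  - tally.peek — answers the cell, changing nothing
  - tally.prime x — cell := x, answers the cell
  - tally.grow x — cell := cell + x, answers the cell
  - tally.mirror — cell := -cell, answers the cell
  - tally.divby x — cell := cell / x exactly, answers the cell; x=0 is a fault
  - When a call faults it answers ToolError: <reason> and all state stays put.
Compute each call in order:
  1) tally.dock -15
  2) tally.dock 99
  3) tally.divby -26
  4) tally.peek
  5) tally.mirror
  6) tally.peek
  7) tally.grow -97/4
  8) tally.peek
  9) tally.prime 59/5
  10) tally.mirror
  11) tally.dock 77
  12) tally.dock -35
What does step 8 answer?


Answer: -1429/52

Derivation:
% tally.dock(-15) == 15
% tally.dock(99) == -84
% tally.divby(-26) == 42/13
% tally.peek() == 42/13
% tally.mirror() == -42/13
% tally.peek() == -42/13
% tally.grow(-97/4) == -1429/52
% tally.peek() == -1429/52
% tally.prime(59/5) == 59/5
% tally.mirror() == -59/5
% tally.dock(77) == -444/5
% tally.dock(-35) == -269/5


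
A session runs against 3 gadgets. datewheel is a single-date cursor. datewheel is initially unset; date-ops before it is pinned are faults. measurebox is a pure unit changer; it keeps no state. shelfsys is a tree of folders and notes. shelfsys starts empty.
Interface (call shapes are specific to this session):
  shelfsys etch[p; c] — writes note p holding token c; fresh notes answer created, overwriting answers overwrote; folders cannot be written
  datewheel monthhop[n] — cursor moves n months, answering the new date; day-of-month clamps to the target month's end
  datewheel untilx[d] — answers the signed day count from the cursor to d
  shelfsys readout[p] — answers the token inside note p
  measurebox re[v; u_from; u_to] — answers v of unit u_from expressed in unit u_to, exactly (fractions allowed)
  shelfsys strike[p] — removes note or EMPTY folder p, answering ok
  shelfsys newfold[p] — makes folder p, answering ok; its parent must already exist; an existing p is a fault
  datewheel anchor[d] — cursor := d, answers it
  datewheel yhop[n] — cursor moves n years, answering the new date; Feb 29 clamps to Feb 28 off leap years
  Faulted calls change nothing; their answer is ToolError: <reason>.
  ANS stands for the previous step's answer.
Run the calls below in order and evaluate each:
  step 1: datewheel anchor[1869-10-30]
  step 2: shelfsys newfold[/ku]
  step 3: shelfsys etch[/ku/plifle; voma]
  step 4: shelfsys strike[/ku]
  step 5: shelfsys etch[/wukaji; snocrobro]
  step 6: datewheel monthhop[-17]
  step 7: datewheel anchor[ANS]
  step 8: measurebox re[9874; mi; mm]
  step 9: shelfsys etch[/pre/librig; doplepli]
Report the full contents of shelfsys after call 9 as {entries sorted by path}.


Answer: {ku/, ku/plifle=voma, wukaji=snocrobro}

Derivation:
Step: datewheel anchor[d=1869-10-30]
Result: 1869-10-30
Step: shelfsys newfold[p=/ku]
Result: ok
Step: shelfsys etch[p=/ku/plifle; c=voma]
Result: created
Step: shelfsys strike[p=/ku]
Result: ToolError: not empty
Step: shelfsys etch[p=/wukaji; c=snocrobro]
Result: created
Step: datewheel monthhop[n=-17]
Result: 1868-05-30
Step: datewheel anchor[d=ANS]
Result: 1868-05-30
Step: measurebox re[v=9874; u_from=mi; u_to=mm]
Result: 15890662656
Step: shelfsys etch[p=/pre/librig; c=doplepli]
Result: ToolError: no parent


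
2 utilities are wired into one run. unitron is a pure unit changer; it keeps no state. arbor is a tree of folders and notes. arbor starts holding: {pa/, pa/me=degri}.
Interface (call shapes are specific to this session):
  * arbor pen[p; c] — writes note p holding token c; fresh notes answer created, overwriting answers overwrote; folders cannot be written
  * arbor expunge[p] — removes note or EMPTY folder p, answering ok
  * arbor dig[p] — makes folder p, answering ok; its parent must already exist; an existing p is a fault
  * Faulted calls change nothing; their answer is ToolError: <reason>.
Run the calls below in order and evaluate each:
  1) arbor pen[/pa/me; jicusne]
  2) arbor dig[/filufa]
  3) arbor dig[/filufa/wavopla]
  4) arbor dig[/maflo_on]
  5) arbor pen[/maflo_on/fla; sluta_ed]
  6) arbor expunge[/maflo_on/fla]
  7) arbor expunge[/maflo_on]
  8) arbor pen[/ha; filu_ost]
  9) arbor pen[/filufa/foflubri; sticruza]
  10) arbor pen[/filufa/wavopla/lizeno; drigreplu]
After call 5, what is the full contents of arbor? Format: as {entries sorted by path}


Answer: {filufa/, filufa/wavopla/, maflo_on/, maflo_on/fla=sluta_ed, pa/, pa/me=jicusne}

Derivation:
Do: arbor pen[/pa/me; jicusne]
See: overwrote
Do: arbor dig[/filufa]
See: ok
Do: arbor dig[/filufa/wavopla]
See: ok
Do: arbor dig[/maflo_on]
See: ok
Do: arbor pen[/maflo_on/fla; sluta_ed]
See: created
Do: arbor expunge[/maflo_on/fla]
See: ok
Do: arbor expunge[/maflo_on]
See: ok
Do: arbor pen[/ha; filu_ost]
See: created
Do: arbor pen[/filufa/foflubri; sticruza]
See: created
Do: arbor pen[/filufa/wavopla/lizeno; drigreplu]
See: created


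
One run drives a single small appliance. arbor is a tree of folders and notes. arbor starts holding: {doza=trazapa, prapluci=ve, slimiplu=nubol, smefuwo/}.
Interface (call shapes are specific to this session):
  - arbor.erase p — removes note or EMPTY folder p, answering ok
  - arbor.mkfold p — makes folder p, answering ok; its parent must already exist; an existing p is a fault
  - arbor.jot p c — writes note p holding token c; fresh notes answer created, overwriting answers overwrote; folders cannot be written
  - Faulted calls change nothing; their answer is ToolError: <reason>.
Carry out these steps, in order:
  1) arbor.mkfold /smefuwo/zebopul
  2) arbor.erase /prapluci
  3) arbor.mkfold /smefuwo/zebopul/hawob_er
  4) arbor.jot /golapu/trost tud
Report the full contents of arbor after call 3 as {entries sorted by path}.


Answer: {doza=trazapa, slimiplu=nubol, smefuwo/, smefuwo/zebopul/, smefuwo/zebopul/hawob_er/}

Derivation:
-> arbor.mkfold(p: /smefuwo/zebopul)
<- ok
-> arbor.erase(p: /prapluci)
<- ok
-> arbor.mkfold(p: /smefuwo/zebopul/hawob_er)
<- ok
-> arbor.jot(p: /golapu/trost, c: tud)
<- ToolError: no parent


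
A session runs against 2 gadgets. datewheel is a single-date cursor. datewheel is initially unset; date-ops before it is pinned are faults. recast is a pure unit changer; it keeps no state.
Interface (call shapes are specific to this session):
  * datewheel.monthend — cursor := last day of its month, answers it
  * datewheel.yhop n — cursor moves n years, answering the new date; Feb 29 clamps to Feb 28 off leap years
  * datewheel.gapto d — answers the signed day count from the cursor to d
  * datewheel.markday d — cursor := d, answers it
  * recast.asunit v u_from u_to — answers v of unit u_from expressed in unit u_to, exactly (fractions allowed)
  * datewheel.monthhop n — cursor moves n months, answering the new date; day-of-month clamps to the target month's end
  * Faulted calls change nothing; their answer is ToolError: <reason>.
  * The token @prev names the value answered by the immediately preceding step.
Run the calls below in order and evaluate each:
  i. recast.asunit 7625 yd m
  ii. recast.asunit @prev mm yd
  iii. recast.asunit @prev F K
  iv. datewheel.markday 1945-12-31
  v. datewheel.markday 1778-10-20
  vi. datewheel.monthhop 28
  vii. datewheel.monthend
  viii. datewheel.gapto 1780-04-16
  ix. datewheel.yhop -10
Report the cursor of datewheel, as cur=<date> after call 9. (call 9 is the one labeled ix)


Answer: cur=1771-02-28

Derivation:
-> recast.asunit(7625, yd, m)
<- 69723/10
-> recast.asunit(@prev, mm, yd)
<- 61/8
-> recast.asunit(@prev, F, K)
<- 31153/120
-> datewheel.markday(1945-12-31)
<- 1945-12-31
-> datewheel.markday(1778-10-20)
<- 1778-10-20
-> datewheel.monthhop(28)
<- 1781-02-20
-> datewheel.monthend()
<- 1781-02-28
-> datewheel.gapto(1780-04-16)
<- -318
-> datewheel.yhop(-10)
<- 1771-02-28


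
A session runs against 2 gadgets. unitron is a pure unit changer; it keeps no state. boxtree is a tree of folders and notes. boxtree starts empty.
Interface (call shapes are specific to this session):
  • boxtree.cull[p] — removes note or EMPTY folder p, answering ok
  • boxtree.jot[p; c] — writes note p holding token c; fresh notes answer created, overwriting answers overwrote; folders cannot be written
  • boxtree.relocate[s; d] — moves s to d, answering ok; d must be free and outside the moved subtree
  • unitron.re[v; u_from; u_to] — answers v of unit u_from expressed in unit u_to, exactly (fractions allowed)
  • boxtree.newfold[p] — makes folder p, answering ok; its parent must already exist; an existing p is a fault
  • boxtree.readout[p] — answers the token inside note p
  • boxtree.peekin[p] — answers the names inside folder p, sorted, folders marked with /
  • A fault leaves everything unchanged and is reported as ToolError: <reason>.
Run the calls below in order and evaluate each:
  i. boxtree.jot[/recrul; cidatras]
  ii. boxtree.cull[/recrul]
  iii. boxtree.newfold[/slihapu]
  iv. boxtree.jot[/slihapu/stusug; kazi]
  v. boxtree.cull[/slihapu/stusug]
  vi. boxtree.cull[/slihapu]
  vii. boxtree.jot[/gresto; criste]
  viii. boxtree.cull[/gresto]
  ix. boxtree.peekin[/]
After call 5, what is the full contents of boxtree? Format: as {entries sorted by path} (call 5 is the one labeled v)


Answer: {slihapu/}

Derivation:
Invoking boxtree.jot on p='/recrul', c='cidatras', which returns created.
Now I run boxtree.cull on p='/recrul', yielding ok.
I invoke boxtree.newfold on p='/slihapu', giving ok.
I try boxtree.jot on p='/slihapu/stusug', c='kazi', and observe created.
Then boxtree.cull on p='/slihapu/stusug', → ok.
Invoking boxtree.cull on p='/slihapu', yielding ok.
Next I call boxtree.jot on p='/gresto', c='criste', and see created.
I call boxtree.cull on p='/gresto', and get ok.
I use boxtree.peekin on p='/', giving [].
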